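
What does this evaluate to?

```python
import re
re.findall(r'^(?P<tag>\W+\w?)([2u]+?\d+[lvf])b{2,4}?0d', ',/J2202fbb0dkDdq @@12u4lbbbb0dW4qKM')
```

[(',/J', '2202f')]

Pattern: anchored at the start of the string; then one or more of a non-word character, then optionally a word character (captured as 'tag'); then one or more of one of [2u] (lazy), then one or more of a digit, then one of [lvf] (captured); then 2 to 4 of a literal 'b' (lazy), then the literal '0d'.
Multiple groups make `findall` return tuples — one 2-tuple for the one match.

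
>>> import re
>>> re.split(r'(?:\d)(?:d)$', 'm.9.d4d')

This matches a digit (non-capturing group); then a literal 'd' (non-capturing group); then anchored at the end.
Matches to split on: at [5:7] → '4d'.
Splitting on the pattern gives 2 pieces.

['m.9.d', '']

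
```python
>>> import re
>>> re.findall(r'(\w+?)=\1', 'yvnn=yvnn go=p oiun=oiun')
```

The backreference `\1` re-matches whatever the first group consumed, character for character.
Scanning left to right: at [0:9] match 'yvnn=yvnn', group 1 = 'yvnn'; at [15:24] match 'oiun=oiun', group 1 = 'oiun'.
One capturing group, so `findall` returns just the captured substring from each match — 2 in all.

['yvnn', 'oiun']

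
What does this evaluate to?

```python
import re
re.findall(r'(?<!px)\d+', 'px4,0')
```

The negative lookaround is zero-width — it rules out positions where the adjacent text would match, without consuming anything.
Scanning left to right: at [4:5] → '0'.
No capturing groups, so `findall` returns the 1 full match string.

['0']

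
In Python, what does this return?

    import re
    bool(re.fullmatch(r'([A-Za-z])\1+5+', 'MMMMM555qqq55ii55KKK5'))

False

After group 1 captures some text, `\1` only succeeds where that same text appears again.
`fullmatch` succeeds only if the pattern covers the string from start to end.
Here there's no way to consume every character, so the call returns None, and `bool(None)` is False.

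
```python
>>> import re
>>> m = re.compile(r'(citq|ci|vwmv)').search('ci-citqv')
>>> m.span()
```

(0, 2)

The match spans [0:2] → 'ci'.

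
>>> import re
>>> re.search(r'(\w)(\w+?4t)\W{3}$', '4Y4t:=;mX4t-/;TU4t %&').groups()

('T', 'U4t')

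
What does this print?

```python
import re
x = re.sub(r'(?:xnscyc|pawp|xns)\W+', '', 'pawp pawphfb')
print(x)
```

Matches: at [0:5] → 'pawp '.
Each match is replaced by ''.

pawphfb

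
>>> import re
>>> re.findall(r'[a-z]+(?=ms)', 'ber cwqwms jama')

Because the assertion is zero-width, the text it checks is not consumed and won't appear in the result.
Scanning left to right: at [4:8] → 'cwqw'.
No capturing groups, so `findall` returns the 1 full match string.

['cwqw']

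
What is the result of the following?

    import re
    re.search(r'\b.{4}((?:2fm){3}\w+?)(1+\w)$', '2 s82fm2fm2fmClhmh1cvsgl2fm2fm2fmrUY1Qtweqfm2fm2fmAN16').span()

(0, 54)

Pattern: a word boundary (`\b`, zero-width); then exactly 4 of any character; then the literal '2fm' repeated 3 times, then one or more of a word character (lazy) (captured); then one or more of a literal '1', then a word character (captured); then anchored at the end.
The match spans [0:54] → '2 s82fm2fm2fmClhmh1cvsgl2fm2fm2fmrUY1Qtweqfm2fm2fmAN16'.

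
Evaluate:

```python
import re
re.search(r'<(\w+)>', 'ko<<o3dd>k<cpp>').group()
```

'<o3dd>'

The match spans [3:9] → '<o3dd>'.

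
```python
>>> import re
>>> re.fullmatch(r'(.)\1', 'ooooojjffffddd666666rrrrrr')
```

None

`re.fullmatch` is like wrapping the pattern in `^…$` (in single-line mode).
Here the string isn't matched end-to-end, so the call returns None.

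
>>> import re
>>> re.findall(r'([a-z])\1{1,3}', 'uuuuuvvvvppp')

['u', 'v', 'p']

After group 1 captures some text, `\1` only succeeds where that same text appears again.
Because there's exactly one group, `findall` drops the full match and keeps group 1 from each hit.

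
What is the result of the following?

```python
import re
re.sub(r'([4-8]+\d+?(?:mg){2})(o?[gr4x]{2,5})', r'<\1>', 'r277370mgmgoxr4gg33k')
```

This matches one or more of a character in [4-8], then one or more of a digit (lazy), then the literal 'mg' repeated 2 times (captured); then optionally a literal 'o', then 2 to 5 of one of [gr4x] (captured).
Matches: at [2:17] → '77370mgmgoxr4gg'.
The replacement refers to a captured group, so each match is rewritten using its own captured text.

'r2<77370mgmg>33k'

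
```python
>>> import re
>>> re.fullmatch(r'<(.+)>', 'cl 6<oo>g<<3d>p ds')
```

`fullmatch` succeeds only if the pattern covers the string from start to end.
Here the pattern can't cover the whole string, so the call returns None.

None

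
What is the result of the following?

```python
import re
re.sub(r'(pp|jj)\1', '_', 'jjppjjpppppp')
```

'jjppjj_pp'

`\1` has to match the exact text group 1 already captured.
Matches: at [6:10] → 'pppp'.
Every occurrence is swapped for '_'.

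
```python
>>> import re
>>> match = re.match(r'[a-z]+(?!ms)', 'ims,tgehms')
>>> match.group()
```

'ims'

`re.match` only tries the pattern at the start of the string.
The match spans [0:3] → 'ims'.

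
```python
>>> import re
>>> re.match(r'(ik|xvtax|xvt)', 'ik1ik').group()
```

'ik'

With `match`, the pattern is implicitly anchored at the beginning.
The match spans [0:2] → 'ik'.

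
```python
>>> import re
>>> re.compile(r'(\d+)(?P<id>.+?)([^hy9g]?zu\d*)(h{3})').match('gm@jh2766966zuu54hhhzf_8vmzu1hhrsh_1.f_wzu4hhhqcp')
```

`match` is anchored at position 0; if the pattern doesn't fit there, it returns None.
Here position 0 doesn't satisfy it, so the call returns None.

None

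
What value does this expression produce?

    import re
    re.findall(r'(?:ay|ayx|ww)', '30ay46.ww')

['ay', 'ww']

Walking the string: at [2:4] → 'ay'; at [7:9] → 'ww'.
With no groups in the pattern, `findall` gives back each whole match — 2 here.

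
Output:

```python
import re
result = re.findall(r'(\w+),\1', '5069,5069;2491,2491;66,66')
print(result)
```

After group 1 captures some text, `\1` only succeeds where that same text appears again.
Scanning left to right: at [0:9] match '5069,5069', group 1 = '5069'; at [10:19] match '2491,2491', group 1 = '2491'; at [20:25] match '66,66', group 1 = '66'.
With a single group, `findall` returns only what that group captured — 3 items.

['5069', '2491', '66']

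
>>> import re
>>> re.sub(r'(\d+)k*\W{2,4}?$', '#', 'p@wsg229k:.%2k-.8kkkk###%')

The pattern matches one or more of a digit (captured); then zero or more of a literal 'k', then 2 to 4 of a non-word character (lazy); then anchored at the end.
Matches: at [16:25] → '8kkkk###%'.
`sub` substitutes '#' at each match site.

'p@wsg229k:.%2k-.#'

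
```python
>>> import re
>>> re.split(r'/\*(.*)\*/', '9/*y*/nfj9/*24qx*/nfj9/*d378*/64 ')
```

Matches to split on: at [1:30] → '/*y*/nfj9/*24qx*/nfj9/*d378*/'.
`re.split` interleaves the captured-group text with the surrounding fragments.

['9', 'y*/nfj9/*24qx*/nfj9/*d378', '64 ']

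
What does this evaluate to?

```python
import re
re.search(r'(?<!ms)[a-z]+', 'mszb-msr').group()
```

'mszb'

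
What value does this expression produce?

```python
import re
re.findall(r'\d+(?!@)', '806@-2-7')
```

`(?!…)`/`(?<!…)` only lets a position through if the neighbouring text does NOT match; no characters are consumed.
Matches: at [0:2] → '80'; at [5:6] → '2'; at [7:8] → '7'.
`findall` yields the raw match text (3 of them) because the pattern has no groups.

['80', '2', '7']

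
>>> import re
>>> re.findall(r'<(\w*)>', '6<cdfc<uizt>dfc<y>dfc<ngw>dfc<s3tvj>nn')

Matches: at [6:12] match '<uizt>', group 1 = 'uizt'; at [15:18] match '<y>', group 1 = 'y'; at [21:26] match '<ngw>', group 1 = 'ngw'; at [29:36] match '<s3tvj>', group 1 = 's3tvj'.
`findall` collects group 1 from each match (4 total).

['uizt', 'y', 'ngw', 's3tvj']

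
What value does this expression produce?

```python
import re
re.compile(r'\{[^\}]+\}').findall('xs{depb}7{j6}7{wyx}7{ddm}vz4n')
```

Matches: at [2:8] → '{depb}'; at [9:13] → '{j6}'; at [14:19] → '{wyx}'; at [20:25] → '{ddm}'.
With no groups in the pattern, `findall` gives back each whole match — 4 here.

['{depb}', '{j6}', '{wyx}', '{ddm}']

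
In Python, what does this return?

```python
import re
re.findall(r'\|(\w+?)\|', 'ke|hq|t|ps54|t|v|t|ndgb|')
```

['hq', 'ps54', 'v', 'ndgb']

Scanning left to right: at [2:6] match '|hq|', group 1 = 'hq'; at [7:13] match '|ps54|', group 1 = 'ps54'; at [14:17] match '|v|', group 1 = 'v'; at [18:24] match '|ndgb|', group 1 = 'ndgb'.
Because there's exactly one group, `findall` drops the full match and keeps group 1 from each hit.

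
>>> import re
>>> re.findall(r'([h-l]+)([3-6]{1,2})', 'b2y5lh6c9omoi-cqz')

This matches one or more of a character in [h-l] (captured); then 1 to 2 of a character in [3-6] (captured).
Walking the string: at [4:7] match 'lh6', groups = ('lh', '6').
With 2 capturing groups, `findall` returns a 2-tuple per match.

[('lh', '6')]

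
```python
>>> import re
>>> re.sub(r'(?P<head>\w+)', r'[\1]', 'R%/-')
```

'[R]%/-'

`\1` in the replacement pulls in group 1's text for each match.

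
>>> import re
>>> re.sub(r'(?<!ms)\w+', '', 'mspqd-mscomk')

'-'

The negative lookahead/lookbehind blocks any match where the forbidden context is present.
Every occurrence is swapped for ''.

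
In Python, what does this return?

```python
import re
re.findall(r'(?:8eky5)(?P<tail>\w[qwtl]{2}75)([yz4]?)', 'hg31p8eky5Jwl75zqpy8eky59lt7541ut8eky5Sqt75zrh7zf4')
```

Pattern: the literal '8ek', then the literal 'y5' (non-capturing group); then a word character, then exactly 2 of one of [qwtl], then the literal '75' (captured as 'tail'); then optionally one of [yz4] (captured).
Scanning left to right: at [5:16] match '8eky5Jwl75z', groups = ('Jwl75', 'z'); at [19:30] match '8eky59lt754', groups = ('9lt75', '4'); at [33:44] match '8eky5Sqt75z', groups = ('Sqt75', 'z').
`findall` packs the 2 group values into a tuple for every match.

[('Jwl75', 'z'), ('9lt75', '4'), ('Sqt75', 'z')]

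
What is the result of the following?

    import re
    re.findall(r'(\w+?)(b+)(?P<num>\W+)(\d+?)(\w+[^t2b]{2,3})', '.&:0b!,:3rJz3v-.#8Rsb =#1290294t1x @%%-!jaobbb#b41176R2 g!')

The pattern matches one or more of a word character (lazy) (captured); then one or more of a literal 'b' (captured); then one or more of a non-word character (captured as 'num'); then one or more of a digit (lazy) (captured); then one or more of a word character, then 2 to 3 of any character except [t2b] (captured).
A `+?`/`*?`/`{m,n}?` starts at its minimum and grows only as far as needed for what follows to match.
Walking the string: at [3:17] match '0b!,:3rJz3v-.#', groups = ('0', 'b', '!,:', '3', 'rJz3v-.#'); at [17:37] match '8Rsb =#1290294t1x @%', groups = ('8Rs', 'b', ' =#', '1', '290294t1x @%').
Multiple groups make `findall` return tuples — one 5-tuple for each match.

[('0', 'b', '!,:', '3', 'rJz3v-.#'), ('8Rs', 'b', ' =#', '1', '290294t1x @%')]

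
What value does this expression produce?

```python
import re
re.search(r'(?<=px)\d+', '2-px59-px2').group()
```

'59'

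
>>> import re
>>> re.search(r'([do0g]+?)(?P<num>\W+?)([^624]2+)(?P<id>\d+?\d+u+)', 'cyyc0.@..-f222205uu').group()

The pattern matches one or more of one of [do0g] (lazy) (captured); then one or more of a non-word character (lazy) (captured as 'num'); then any character except [624], then one or more of a literal '2' (captured); then one or more of a digit (lazy), then one or more of a digit, then one or more of a literal 'u' (captured as 'id').
`re.search` scans for the first position where the pattern succeeds.
The match spans [4:19] → '0.@..-f222205uu'.
Captured: group 1 = '0', group 2 = '.@..-', group 3 = 'f2222', group 4 = '05uu'.

'0.@..-f222205uu'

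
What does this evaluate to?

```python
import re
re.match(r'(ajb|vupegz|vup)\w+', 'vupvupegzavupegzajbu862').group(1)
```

'vup'

`re.match` only tries the pattern at the start of the string.
The match spans [0:23] → 'vupvupegzavupegzajbu862'.
Captured: group 1 = 'vup'.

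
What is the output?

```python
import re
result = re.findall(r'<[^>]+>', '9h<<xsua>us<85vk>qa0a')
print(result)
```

['<<xsua>', '<85vk>']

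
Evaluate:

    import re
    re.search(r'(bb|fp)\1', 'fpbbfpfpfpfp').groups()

('fp',)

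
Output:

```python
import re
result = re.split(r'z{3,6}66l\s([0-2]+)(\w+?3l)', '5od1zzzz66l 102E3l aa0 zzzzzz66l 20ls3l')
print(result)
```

['5od1', '102', 'E3l', ' aa0 ', '20', 'ls3l', '']

The pattern matches 3 to 6 of the literal 'z', then the literal '66l', then whitespace; then one or more of a character in [0-2] (captured); then one or more of a word character (lazy), then the literal '3l' (captured).
Matches to split on: at [4:18] → 'zzzz66l 102E3l'; at [23:39] → 'zzzzzz66l 20ls3l'.
`re.split` interleaves the captured-group text with the surrounding fragments.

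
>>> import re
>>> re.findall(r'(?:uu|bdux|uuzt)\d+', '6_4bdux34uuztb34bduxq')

['bdux34']

Walking the string: at [3:9] → 'bdux34'.
No capturing groups, so `findall` returns the 1 full match string.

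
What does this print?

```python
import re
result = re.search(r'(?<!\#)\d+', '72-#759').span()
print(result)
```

(0, 2)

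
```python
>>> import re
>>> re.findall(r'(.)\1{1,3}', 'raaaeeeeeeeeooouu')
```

A backreference is literal: `\1` must see the identical characters the first group matched.
`findall` collects group 1 from each match (5 total).

['a', 'e', 'e', 'o', 'u']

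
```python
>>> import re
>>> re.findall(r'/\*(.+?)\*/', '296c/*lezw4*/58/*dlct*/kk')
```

['lezw4', 'dlct']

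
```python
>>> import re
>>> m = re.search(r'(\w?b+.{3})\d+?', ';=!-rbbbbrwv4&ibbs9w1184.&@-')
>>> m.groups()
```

('rbbbbrwv',)

The pattern matches optionally a word character, then one or more of a literal 'b', then exactly 3 of any character (captured); then one or more of a digit (lazy).
`re.search` tries every starting position until one works.
The match spans [4:13] → 'rbbbbrwv4'.
Captured: group 1 = 'rbbbbrwv'.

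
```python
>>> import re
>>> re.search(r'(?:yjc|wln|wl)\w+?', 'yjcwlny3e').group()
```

'yjcw'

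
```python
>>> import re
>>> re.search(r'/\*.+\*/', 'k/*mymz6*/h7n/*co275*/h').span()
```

(1, 22)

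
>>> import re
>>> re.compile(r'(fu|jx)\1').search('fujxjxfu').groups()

('jx',)

The match spans [2:6] → 'jxjx'.
Captured: group 1 = 'jx'.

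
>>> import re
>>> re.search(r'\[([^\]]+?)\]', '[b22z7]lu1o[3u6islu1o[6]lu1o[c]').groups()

The match spans [0:7] → '[b22z7]'.
Captured: group 1 = 'b22z7'.

('b22z7',)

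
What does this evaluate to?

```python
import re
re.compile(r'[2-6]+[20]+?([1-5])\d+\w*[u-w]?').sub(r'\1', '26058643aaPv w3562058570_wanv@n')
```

'5 w5@n'

Pattern: one or more of a character in [2-6], then one or more of one of [20] (lazy); then a character in [1-5] (captured); then one or more of a digit, then zero or more of a word character, then optionally a character in [u-w].
Matches: at [0:12] → '26058643aaPv'; at [14:29] → '3562058570_wanv'.
Each match is replaced using the text its own group 1 captured.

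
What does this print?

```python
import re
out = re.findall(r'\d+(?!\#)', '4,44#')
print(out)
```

The negative lookahead/lookbehind blocks any match where the forbidden context is present.
No capturing groups, so `findall` returns the 2 full match strings.

['4', '4']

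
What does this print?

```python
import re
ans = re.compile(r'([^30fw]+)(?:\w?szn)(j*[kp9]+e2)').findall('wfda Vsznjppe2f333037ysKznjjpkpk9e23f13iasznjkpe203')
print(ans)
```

Pattern: one or more of any character except [30fw] (captured); then optionally a word character, then the literal 'szn' (non-capturing group); then zero or more of the literal 'j', then one or more of one of [kp9], then the literal 'e2' (captured).
Walking the string: at [2:14] match 'da Vsznjppe2', groups = ('da V', 'jppe2'); at [39:49] match 'iasznjkpe2', groups = ('ia', 'jkpe2').
`findall` packs the 2 group values into a tuple for every match.

[('da V', 'jppe2'), ('ia', 'jkpe2')]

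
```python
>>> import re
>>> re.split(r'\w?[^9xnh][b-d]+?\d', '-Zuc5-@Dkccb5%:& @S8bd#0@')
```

['-', '-@', '%:& @S8bd#0@']

Pattern: optionally a word character; then any character except [9xnh], then one or more of a character in [b-d] (lazy), then a digit.
Matches to split on: at [1:5] → 'Zuc5'; at [7:13] → 'Dkccb5'.
Each match becomes a cut point; 3 segments remain.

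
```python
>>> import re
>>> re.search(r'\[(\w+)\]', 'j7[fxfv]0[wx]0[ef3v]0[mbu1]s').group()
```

Unlike `match`, `search` isn't anchored — it looks for the pattern anywhere in the string.
The match spans [2:8] → '[fxfv]'.
Captured: group 1 = 'fxfv'.

'[fxfv]'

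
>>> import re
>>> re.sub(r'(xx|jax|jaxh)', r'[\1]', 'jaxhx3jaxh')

Alternation tries branches left to right and keeps the first one that lets the overall match succeed at that position.
Matches: at [0:3] → 'jax'; at [6:9] → 'jax'.
`\1` in the replacement pulls in group 1's text for each match.

'[jax]hx3[jax]h'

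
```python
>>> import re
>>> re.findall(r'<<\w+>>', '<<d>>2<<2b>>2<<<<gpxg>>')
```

['<<d>>', '<<2b>>', '<<gpxg>>']

Since nothing is captured, `findall` lists the 3 matched substrings directly.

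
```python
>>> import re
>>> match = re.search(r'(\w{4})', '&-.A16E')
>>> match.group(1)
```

'A16E'

The pattern matches exactly 4 of a word character (captured).
`search` walks the string left to right and returns the first match it finds.
The match spans [3:7] → 'A16E'.
Captured: group 1 = 'A16E'.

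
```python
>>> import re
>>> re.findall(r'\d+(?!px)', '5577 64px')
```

['5577', '6']

The negative lookaround is zero-width — it rules out positions where the adjacent text would match, without consuming anything.
`findall` yields the raw match text (2 of them) because the pattern has no groups.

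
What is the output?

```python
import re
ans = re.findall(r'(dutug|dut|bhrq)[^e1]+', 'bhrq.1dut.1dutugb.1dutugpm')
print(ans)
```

['bhrq', 'dut', 'dutug', 'dutug']

Alternation isn't longest-match — the leftmost alternative that fits at this position is chosen.
Because there's exactly one group, `findall` drops the full match and keeps group 1 from each hit.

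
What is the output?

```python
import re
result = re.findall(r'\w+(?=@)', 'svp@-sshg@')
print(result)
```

['svp', 'sshg']

The lookaround is zero-width — it requires the adjacent text to match without consuming it, so the asserted text isn't part of the match.
Matches: at [0:3] → 'svp'; at [5:9] → 'sshg'.
No capturing groups, so `findall` returns the 2 full match strings.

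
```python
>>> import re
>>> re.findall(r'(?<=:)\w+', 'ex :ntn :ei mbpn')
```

['ntn', 'ei']

The lookaround is zero-width — it requires the adjacent text to match without consuming it, so the asserted text isn't part of the match.
Scanning left to right: at [4:7] → 'ntn'; at [9:11] → 'ei'.
Since nothing is captured, `findall` lists the 2 matched substrings directly.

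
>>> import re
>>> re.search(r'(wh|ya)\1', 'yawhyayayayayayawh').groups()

After group 1 captures some text, `\1` only succeeds where that same text appears again.
`re.search` scans for the first position where the pattern succeeds.
The match spans [4:8] → 'yaya'.
Captured: group 1 = 'ya'.

('ya',)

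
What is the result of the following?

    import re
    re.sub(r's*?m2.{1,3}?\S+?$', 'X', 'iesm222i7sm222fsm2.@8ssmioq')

'ieX'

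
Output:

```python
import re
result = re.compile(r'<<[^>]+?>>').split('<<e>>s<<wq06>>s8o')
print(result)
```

Matches to split on: at [0:5] → '<<e>>'; at [6:14] → '<<wq06>>'.
`split` removes every match and returns the 3 fragments in between.

['', 's', 's8o']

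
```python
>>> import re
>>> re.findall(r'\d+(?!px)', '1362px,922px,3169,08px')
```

['136', '92', '3169', '0']

The negative lookaround is zero-width — it rules out positions where the adjacent text would match, without consuming anything.
Matches: at [0:3] → '136'; at [7:9] → '92'; at [13:17] → '3169'; at [18:19] → '0'.
Since nothing is captured, `findall` lists the 4 matched substrings directly.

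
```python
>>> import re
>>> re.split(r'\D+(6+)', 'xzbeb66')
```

['', '66', '']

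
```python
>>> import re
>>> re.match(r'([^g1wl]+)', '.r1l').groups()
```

The match spans [0:2] → '.r'.
Captured: group 1 = '.r'.

('.r',)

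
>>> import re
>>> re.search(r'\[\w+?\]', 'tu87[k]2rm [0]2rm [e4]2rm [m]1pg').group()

'[k]'

Unlike `match`, `search` isn't anchored — it looks for the pattern anywhere in the string.
The match spans [4:7] → '[k]'.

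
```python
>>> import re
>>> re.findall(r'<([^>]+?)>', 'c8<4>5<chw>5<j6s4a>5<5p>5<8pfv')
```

['4', 'chw', 'j6s4a', '5p']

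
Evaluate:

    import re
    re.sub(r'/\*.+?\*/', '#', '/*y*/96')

Every occurrence is swapped for '#'.

'#96'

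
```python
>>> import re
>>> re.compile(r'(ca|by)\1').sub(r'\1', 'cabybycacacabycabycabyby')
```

'cabycacabycabycaby'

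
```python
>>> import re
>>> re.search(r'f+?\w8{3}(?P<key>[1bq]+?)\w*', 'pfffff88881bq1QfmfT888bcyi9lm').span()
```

(1, 29)

This matches one or more of the literal 'f' (lazy), then a word character, then exactly 3 of a literal '8'; then one or more of one of [1bq] (lazy) (captured as 'key'); then zero or more of a word character.
`re.search` tries every starting position until one works.
The match spans [1:29] → 'fffff88881bq1QfmfT888bcyi9lm'.
Captured: group 1 = '1'.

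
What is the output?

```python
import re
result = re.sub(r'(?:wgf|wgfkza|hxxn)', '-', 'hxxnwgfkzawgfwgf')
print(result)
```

Branches in `(...|...)` are attempted left-to-right; the first branch that allows the whole pattern to succeed is taken.
Matches: at [0:4] → 'hxxn'; at [4:7] → 'wgf'; at [10:13] → 'wgf'; at [13:16] → 'wgf'.
Each match is replaced by '-'.

--kza--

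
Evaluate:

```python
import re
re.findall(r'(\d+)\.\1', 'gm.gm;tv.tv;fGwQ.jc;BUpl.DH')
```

[]

One capturing group, so `findall` returns just the captured substring from each match — 0 in all.
Nothing in the string satisfies the pattern, so the list is empty.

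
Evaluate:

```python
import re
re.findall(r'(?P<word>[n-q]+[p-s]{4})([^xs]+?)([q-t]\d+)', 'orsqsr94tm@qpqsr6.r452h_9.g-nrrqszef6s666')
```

[('qpqsr', '6.', 'r452'), ('nrrqs', 'zef6', 's666')]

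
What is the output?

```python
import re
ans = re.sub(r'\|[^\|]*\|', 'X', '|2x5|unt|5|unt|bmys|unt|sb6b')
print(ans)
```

XuntXuntXunt|sb6b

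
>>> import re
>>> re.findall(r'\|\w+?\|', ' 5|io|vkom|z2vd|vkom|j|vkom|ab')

['|io|', '|z2vd|', '|j|']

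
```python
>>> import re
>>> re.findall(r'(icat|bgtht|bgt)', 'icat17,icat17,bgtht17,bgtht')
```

['icat', 'icat', 'bgtht', 'bgtht']

Alternation tries branches left to right and keeps the first one that lets the overall match succeed at that position.
With a single group, `findall` returns only what that group captured — 4 items.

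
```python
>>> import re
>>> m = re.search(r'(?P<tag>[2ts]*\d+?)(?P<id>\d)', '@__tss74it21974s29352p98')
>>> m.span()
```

This matches zero or more of one of [2ts], then one or more of a digit (lazy) (captured as 'tag'); then a digit (captured as 'id').
The match spans [3:8] → 'tss74'.

(3, 8)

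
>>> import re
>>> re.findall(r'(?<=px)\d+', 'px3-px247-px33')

['3', '247', '33']

The `(?=…)`/`(?<=…)` assertion just peeks at neighbouring text; it doesn't advance the match position.
No capturing groups, so `findall` returns the 3 full match strings.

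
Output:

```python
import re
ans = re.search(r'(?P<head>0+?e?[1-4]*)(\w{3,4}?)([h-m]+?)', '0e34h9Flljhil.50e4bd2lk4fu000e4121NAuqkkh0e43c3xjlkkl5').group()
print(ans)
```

A `+?`/`*?`/`{m,n}?` starts at its minimum and grows only as far as needed for what follows to match.
The match spans [0:8] → '0e34h9Fl'.

0e34h9Fl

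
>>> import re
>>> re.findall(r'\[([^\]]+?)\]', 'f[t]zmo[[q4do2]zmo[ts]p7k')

['t', '[q4do2', 'ts']

Scanning left to right: at [1:4] match '[t]', group 1 = 't'; at [7:15] match '[[q4do2]', group 1 = '[q4do2'; at [18:22] match '[ts]', group 1 = 'ts'.
Because there's exactly one group, `findall` drops the full match and keeps group 1 from each hit.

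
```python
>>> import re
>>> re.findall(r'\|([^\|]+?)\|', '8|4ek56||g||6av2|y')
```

['4ek56', 'g', '6av2']

Scanning left to right: at [1:8] match '|4ek56|', group 1 = '4ek56'; at [8:11] match '|g|', group 1 = 'g'; at [11:17] match '|6av2|', group 1 = '6av2'.
With a single group, `findall` returns only what that group captured — 3 items.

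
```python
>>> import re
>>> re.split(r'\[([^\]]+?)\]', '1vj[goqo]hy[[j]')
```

['1vj', 'goqo', 'hy', '[j', '']

Matches to split on: at [3:9] → '[goqo]'; at [11:15] → '[[j]'.
Because the pattern has a capturing group, `split` also inserts each captured text between the pieces.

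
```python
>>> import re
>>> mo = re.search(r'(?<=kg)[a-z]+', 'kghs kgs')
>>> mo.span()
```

(2, 4)

The lookaround is zero-width — it requires the adjacent text to match without consuming it, so the asserted text isn't part of the match.
`re.search` scans for the first position where the pattern succeeds.
The match spans [2:4] → 'hs'.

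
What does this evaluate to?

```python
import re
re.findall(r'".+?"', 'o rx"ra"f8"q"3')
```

['"ra"', '"q"']

A `+?`/`*?`/`{m,n}?` starts at its minimum and grows only as far as needed for what follows to match.
Since nothing is captured, `findall` lists the 2 matched substrings directly.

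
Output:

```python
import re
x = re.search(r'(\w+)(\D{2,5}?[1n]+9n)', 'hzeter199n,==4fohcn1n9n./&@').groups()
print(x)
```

The match spans [13:23] → '4fohcn1n9n'.
Captured: group 1 = '4foh', group 2 = 'cn1n9n'.

('4foh', 'cn1n9n')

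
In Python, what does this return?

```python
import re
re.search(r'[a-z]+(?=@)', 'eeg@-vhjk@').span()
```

Because the assertion is zero-width, the text it checks is not consumed and won't appear in the result.
The match spans [0:3] → 'eeg'.

(0, 3)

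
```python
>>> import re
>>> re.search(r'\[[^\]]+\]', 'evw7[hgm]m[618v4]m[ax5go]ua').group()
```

'[hgm]'

`search` walks the string left to right and returns the first match it finds.
The match spans [4:9] → '[hgm]'.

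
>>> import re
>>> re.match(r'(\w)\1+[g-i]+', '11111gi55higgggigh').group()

With `match`, the pattern is implicitly anchored at the beginning.
The match spans [0:7] → '11111gi'.

'11111gi'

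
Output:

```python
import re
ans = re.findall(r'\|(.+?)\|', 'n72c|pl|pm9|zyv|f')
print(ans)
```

A `+?`/`*?`/`{m,n}?` starts at its minimum and grows only as far as needed for what follows to match.
One capturing group, so `findall` returns just the captured substring from each match — 2 in all.

['pl', 'zyv']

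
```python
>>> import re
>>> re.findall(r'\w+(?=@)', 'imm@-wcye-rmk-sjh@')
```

['imm', 'sjh']

The lookaround is zero-width — it requires the adjacent text to match without consuming it, so the asserted text isn't part of the match.
Scanning left to right: at [0:3] → 'imm'; at [14:17] → 'sjh'.
Since nothing is captured, `findall` lists the 2 matched substrings directly.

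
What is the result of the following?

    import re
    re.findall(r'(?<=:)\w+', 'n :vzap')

['vzap']

The `(?=…)`/`(?<=…)` assertion just peeks at neighbouring text; it doesn't advance the match position.
Scanning left to right: at [3:7] → 'vzap'.
No capturing groups, so `findall` returns the 1 full match string.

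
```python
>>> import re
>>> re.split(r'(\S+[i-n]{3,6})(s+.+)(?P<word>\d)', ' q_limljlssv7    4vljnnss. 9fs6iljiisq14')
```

This matches one or more of a non-whitespace character, then 3 to 6 of a character in [i-n] (captured); then one or more of a literal 's', then one or more of any character (captured); then a digit (captured as 'word').
Matches to split on: at [1:40] → 'q_limljlssv7    4vljnnss. 9fs6iljiisq14'.
With a capturing group present, the delimiter's captured portion is kept in the result list.

[' ', 'q_limljl', 'ssv7    4vljnnss. 9fs6iljiisq1', '4', '']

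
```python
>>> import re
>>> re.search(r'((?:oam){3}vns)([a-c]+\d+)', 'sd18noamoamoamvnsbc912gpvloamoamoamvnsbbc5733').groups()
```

('oamoamoamvns', 'bc912')

Pattern: the literal 'oam' repeated 3 times, then the literal 'vns' (captured); then one or more of a character in [a-c], then one or more of a digit (captured).
`re.search` tries every starting position until one works.
The match spans [5:22] → 'oamoamoamvnsbc912'.
Captured: group 1 = 'oamoamoamvns', group 2 = 'bc912'.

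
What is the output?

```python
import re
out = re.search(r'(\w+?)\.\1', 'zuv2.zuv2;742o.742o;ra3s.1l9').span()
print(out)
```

(0, 9)

`\1` is not a pattern — it's the concrete string captured by group 1, re-applied verbatim.
The match spans [0:9] → 'zuv2.zuv2'.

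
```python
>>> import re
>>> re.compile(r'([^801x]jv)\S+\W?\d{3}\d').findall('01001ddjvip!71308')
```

['djv']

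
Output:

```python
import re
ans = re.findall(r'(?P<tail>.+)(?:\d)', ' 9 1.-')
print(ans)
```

Pattern: one or more of any character (captured as 'tail'); then a digit (non-capturing group).
Matches: at [0:4] match ' 9 1', group 1 = ' 9 '.
Because there's exactly one group, `findall` drops the full match and keeps group 1 from the one hit.

[' 9 ']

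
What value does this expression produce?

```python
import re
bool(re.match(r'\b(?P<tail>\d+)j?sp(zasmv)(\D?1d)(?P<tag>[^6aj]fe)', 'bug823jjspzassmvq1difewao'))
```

False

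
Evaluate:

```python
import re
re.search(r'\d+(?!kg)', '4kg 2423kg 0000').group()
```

The negative lookaround is zero-width — it rules out positions where the adjacent text would match, without consuming anything.
`re.search` tries every starting position until one works.
The match spans [4:7] → '242'.

'242'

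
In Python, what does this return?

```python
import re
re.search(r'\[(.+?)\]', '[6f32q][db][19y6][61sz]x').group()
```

'[6f32q]'

Because the quantifier is non-greedy, it stops expanding at the earliest point where the rest of the pattern can succeed.
`re.search` tries every starting position until one works.
The match spans [0:7] → '[6f32q]'.
Captured: group 1 = '6f32q'.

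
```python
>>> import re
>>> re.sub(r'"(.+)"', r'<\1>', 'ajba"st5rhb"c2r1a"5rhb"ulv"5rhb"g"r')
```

Matches: at [4:34] → '"st5rhb"c2r1a"5rhb"ulv"5rhb"g"'.
The replacement refers to a captured group, so each match is rewritten using its own captured text.

'ajba<st5rhb"c2r1a"5rhb"ulv"5rhb"g>r'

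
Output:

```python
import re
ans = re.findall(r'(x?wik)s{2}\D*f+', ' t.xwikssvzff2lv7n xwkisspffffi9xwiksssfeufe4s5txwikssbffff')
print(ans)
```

The pattern matches optionally the literal 'x', then the literal 'wik' (captured); then exactly 2 of a literal 's', then zero or more of a non-digit, then one or more of a literal 'f'.
Scanning left to right: at [3:13] match 'xwikssvzff', group 1 = 'xwik'; at [32:43] match 'xwiksssfeuf', group 1 = 'xwik'; at [48:59] match 'xwikssbffff', group 1 = 'xwik'.
One capturing group, so `findall` returns just the captured substring from each match — 3 in all.

['xwik', 'xwik', 'xwik']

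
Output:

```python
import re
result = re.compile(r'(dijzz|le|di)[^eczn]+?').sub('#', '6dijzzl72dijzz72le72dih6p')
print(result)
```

The regex engine tests alternatives in the order written; an earlier branch that matches wins even if a later one would match more.
Every occurrence is swapped for '#'.

6#72#2#2#6p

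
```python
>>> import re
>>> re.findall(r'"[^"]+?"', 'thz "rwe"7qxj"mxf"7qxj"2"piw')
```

Walking the string: at [4:9] → '"rwe"'; at [13:18] → '"mxf"'; at [22:25] → '"2"'.
With no groups in the pattern, `findall` gives back each whole match — 3 here.

['"rwe"', '"mxf"', '"2"']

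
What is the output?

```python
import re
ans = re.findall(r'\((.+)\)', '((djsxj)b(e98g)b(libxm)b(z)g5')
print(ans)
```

Scanning left to right: at [0:27] match '((djsxj)b(e98g)b(libxm)b(z)', group 1 = '(djsxj)b(e98g)b(libxm)b(z'.
Because there's exactly one group, `findall` drops the full match and keeps group 1 from the one hit.

['(djsxj)b(e98g)b(libxm)b(z']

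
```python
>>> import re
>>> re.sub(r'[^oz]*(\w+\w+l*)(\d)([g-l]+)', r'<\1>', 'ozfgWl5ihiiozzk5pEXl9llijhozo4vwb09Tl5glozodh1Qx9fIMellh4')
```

'<ozfgWl5ihiiozzk5pEXl9llijhozo4vwb09Tl>ozodh1Qx9fIMellh4'

This matches zero or more of any character except [oz]; then one or more of a word character, then one or more of a word character, then zero or more of the literal 'l' (captured); then a digit (captured); then one or more of a character in [g-l] (captured).
`\1` in the replacement pulls in group 1's text for each match.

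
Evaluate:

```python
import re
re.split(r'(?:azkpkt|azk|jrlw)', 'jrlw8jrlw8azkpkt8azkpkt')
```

['', '8', '8', '8', '']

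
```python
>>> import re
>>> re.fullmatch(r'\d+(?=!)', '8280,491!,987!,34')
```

None

Because the assertion is zero-width, the text it checks is not consumed and won't appear in the result.
`re.fullmatch` requires the pattern to consume the entire string.
Here the string isn't matched end-to-end, so the call returns None.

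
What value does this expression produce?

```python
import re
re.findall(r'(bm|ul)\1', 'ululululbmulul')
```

['ul', 'ul', 'ul']

After group 1 captures some text, `\1` only succeeds where that same text appears again.
One capturing group, so `findall` returns just the captured substring from each match — 3 in all.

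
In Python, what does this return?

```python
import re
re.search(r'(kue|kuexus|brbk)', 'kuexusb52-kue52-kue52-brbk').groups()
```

('kue',)

Alternation isn't longest-match — the leftmost alternative that fits at this position is chosen.
`re.search` scans for the first position where the pattern succeeds.
The match spans [0:3] → 'kue'.
Captured: group 1 = 'kue'.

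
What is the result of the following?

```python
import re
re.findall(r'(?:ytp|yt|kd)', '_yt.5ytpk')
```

['yt', 'ytp']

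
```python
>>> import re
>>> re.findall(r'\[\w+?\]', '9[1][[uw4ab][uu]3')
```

['[1]', '[uw4ab]', '[uu]']

Scanning left to right: at [1:4] → '[1]'; at [5:12] → '[uw4ab]'; at [12:16] → '[uu]'.
No capturing groups, so `findall` returns the 3 full match strings.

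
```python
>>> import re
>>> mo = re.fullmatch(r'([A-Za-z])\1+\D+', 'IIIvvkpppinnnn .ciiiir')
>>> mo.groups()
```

('I',)

The match spans [0:22] → 'IIIvvkpppinnnn .ciiiir'.
Captured: group 1 = 'I'.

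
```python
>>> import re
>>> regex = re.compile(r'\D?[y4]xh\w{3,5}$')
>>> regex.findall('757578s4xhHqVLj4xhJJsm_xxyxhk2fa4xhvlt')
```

Pattern: optionally a non-digit, then one of [y4]; then the literal 'xh', then 3 to 5 of a word character; then anchored at the end.
Matches: at [31:38] → 'a4xhvlt'.
No capturing groups, so `findall` returns the 1 full match string.

['a4xhvlt']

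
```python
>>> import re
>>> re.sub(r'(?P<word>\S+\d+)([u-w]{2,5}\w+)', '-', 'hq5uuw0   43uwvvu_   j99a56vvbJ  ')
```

'-   -   -  '

The pattern matches one or more of a non-whitespace character, then one or more of a digit (captured as 'word'); then 2 to 5 of a character in [u-w], then one or more of a word character (captured).
Each match is replaced by '-'.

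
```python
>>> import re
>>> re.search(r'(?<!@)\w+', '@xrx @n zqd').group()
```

'rx'

A negative assertion filters positions out without eating any characters.
The match spans [2:4] → 'rx'.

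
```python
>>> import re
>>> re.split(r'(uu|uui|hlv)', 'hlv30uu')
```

`re.split` interleaves the captured-group text with the surrounding fragments.

['', 'hlv', '30', 'uu', '']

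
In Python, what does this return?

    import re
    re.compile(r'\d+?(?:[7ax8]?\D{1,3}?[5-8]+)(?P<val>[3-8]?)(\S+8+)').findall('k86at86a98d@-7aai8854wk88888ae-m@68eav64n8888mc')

[('', 'a98d@-7aai8854wk88888ae-m@68eav64n8888')]

`findall` packs the 2 group values into a tuple for every match.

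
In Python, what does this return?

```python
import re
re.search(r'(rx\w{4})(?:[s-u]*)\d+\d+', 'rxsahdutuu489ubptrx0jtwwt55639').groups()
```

('rxsahd',)

This matches the literal 'rx', then exactly 4 of a word character (captured); then zero or more of a character in [s-u] (non-capturing group); then one or more of a digit, then one or more of a digit.
`re.search` scans for the first position where the pattern succeeds.
The match spans [0:13] → 'rxsahdutuu489'.
Captured: group 1 = 'rxsahd'.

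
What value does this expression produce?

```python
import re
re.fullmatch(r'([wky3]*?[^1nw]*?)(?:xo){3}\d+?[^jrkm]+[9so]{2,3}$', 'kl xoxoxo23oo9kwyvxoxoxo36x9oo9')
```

None

`re.fullmatch` is like wrapping the pattern in `^…$` (in single-line mode).
Here there's no way to consume every character, so the call returns None.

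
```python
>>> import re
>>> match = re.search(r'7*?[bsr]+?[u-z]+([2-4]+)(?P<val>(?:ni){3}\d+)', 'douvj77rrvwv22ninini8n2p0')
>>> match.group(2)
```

The match spans [5:21] → '77rrvwv22ninini8'.
Captured: group 1 = '22', group 2 = 'ninini8'.

'ninini8'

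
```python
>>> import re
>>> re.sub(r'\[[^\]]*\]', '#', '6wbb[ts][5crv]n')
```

`sub` substitutes '#' at each match site.

'6wbb##n'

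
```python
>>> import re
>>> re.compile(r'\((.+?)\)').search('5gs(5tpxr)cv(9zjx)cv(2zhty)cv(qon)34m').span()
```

(3, 10)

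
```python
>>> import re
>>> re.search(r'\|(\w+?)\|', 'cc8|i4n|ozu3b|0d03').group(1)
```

Unlike `match`, `search` isn't anchored — it looks for the pattern anywhere in the string.
The match spans [3:8] → '|i4n|'.
Captured: group 1 = 'i4n'.

'i4n'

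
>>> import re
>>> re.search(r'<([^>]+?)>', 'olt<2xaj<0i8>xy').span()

(3, 13)

The match spans [3:13] → '<2xaj<0i8>'.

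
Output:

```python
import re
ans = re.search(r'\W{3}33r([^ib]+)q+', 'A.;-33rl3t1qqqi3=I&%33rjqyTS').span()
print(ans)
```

The pattern matches exactly 3 of a non-word character, then the literal '33r'; then one or more of any character except [ib] (captured); then one or more of a literal 'q'.
Unlike `match`, `search` isn't anchored — it looks for the pattern anywhere in the string.
The match spans [1:14] → '.;-33rl3t1qqq'.
Captured: group 1 = 'l3t1qq'.

(1, 14)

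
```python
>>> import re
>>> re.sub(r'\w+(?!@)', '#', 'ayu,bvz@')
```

'#,#z@'

`(?!…)`/`(?<!…)` only lets a position through if the neighbouring text does NOT match; no characters are consumed.
Matches: at [0:3] → 'ayu'; at [4:6] → 'bv'.
`sub` substitutes '#' at each match site.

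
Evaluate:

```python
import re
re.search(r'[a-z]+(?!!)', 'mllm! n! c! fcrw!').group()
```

Because the assertion is negative and zero-width, positions next to the forbidden text are skipped.
The match spans [0:3] → 'mll'.

'mll'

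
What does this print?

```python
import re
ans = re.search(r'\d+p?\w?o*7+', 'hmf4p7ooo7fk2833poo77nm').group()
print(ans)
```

4p7ooo7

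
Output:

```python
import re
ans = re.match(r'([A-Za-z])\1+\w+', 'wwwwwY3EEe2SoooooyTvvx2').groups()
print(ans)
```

('w',)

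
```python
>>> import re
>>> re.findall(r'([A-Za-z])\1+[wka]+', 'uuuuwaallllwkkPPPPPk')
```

['u', 'l', 'P']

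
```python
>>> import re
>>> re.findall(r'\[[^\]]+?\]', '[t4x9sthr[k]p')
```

No capturing groups, so `findall` returns the 1 full match string.

['[t4x9sthr[k]']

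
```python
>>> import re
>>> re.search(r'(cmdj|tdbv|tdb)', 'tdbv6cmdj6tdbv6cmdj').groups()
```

('tdbv',)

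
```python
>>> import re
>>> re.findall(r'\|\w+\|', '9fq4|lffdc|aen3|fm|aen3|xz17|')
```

['|lffdc|', '|fm|', '|xz17|']

Matches: at [4:11] → '|lffdc|'; at [15:19] → '|fm|'; at [23:29] → '|xz17|'.
Since nothing is captured, `findall` lists the 3 matched substrings directly.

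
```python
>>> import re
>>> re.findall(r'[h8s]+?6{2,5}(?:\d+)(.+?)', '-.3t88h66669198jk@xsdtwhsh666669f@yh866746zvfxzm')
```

['j', 'f', 'z']

The pattern matches one or more of one of [h8s] (lazy), then 2 to 5 of a literal '6'; then one or more of a digit (non-capturing group); then one or more of any character (lazy) (captured).
The `?` after the quantifier makes it lazy — it takes as little as possible before letting the rest of the pattern try.
Matches: at [4:16] match '88h66669198j', group 1 = 'j'; at [23:33] match 'hsh666669f', group 1 = 'f'; at [35:43] match 'h866746z', group 1 = 'z'.
One capturing group, so `findall` returns just the captured substring from each match — 3 in all.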